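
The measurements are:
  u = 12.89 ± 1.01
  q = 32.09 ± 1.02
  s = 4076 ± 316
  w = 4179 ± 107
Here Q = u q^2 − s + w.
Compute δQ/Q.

0.103

Let p = u·q^2 = 13270. δp/p = √((1·δu/u)² + (2·δq/q)²) = √(0.00614 + 0.00404) = 0.101, so δp = 1340.
Q = p − s + w: δQ = √(δp² + δs² + δw²) = √(1.79e+06 + 99900 + 11400) = 1380
Q = 13380, so δQ/Q = 1380/13380 = 0.103.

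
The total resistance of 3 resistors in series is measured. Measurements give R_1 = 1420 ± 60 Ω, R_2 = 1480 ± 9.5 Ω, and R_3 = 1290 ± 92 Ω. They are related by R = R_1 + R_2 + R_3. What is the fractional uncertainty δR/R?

0.0263

R is a linear combination, so absolute uncertainties add in quadrature:
  (δR_1)² = 3600;  (δR_2)² = 90.2;  (δR_3)² = 8460
δR = √(12200) = 110 Ω
R = 4190 Ω, so δR/R = 110/4190 = 0.0263.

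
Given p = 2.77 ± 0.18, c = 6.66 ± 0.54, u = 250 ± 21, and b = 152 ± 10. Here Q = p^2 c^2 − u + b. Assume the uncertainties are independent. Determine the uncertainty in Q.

Let w = p^2·c^2 = 340. δw/w = √((2·δp/p)² + (2·δc/c)²) = √(0.0169 + 0.0263) = 0.208, so δw = 70.7.
Q = w − u + b: δQ = √(δw² + δu² + δb²) = √(5000 + 441 + 100) = 74.5

74.5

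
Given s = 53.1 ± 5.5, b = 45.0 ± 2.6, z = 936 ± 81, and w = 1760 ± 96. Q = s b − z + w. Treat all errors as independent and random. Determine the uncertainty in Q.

310

Let p = s·b = 2390. δp/p = √((1·δs/s)² + (1·δb/b)²) = √(0.0107 + 0.00334) = 0.119, so δp = 283.
Q = p − z + w: δQ = √(δp² + δz² + δw²) = √(80300 + 6560 + 9220) = 310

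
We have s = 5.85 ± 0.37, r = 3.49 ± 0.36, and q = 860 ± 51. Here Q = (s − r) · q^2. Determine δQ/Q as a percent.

Let u = s − r = 2.36. δu = √(δs² + δr²) = √(0.137 + 0.130) = 0.516, so δu/u = 0.219.
Q is then a monomial in u, q:
δQ/Q = √((δu/u)² + (2·δq/q)²) = √(0.0478 + 0.0141) = 0.249

24.9%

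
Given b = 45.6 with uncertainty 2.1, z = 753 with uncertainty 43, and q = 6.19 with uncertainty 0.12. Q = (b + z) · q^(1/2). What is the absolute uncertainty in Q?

109

Let u = b + z = 799. δu = √(δb² + δz²) = √(4.41 + 1850) = 43.1, so δu/u = 0.0539.
Q is then a monomial in u, q:
δQ/Q = √((δu/u)² + (½·δq/q)²) = √(0.00291 + 9.4e-05) = 0.0548
Q = 1990, so δQ = 0.0548 × 1990 = 109.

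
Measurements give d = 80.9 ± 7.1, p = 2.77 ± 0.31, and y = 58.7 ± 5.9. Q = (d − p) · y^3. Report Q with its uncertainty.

Let u = d − p = 78.1. δu = √(δd² + δp²) = √(50.4 + 0.0961) = 7.11, so δu/u = 0.0910.
Q is then a monomial in u, y:
δQ/Q = √((δu/u)² + (3·δy/y)²) = √(0.00827 + 0.0909) = 0.315
Q = 1.58e+07, so δQ = 0.315 × 1.58e+07 = 4.98e+06.

(1.58 ± 0.498) × 10^7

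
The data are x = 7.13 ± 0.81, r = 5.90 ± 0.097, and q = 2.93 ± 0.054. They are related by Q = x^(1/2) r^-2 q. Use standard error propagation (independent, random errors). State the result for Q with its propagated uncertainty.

Each factor contributes (exponent × relative error)² to (δQ/Q)²:
  (½·δx/x)² = (0.5×0.114)² = 0.00323;  (-2·δr/r)² = (-2×0.0164)² = 0.00108;  (1·δq/q)² = (1×0.0184)² = 0.000340
δQ/Q = √(0.00465) = 0.0682
Q = 0.225, so δQ = 0.0682 × 0.225 = 0.0153.

0.225 ± 0.0153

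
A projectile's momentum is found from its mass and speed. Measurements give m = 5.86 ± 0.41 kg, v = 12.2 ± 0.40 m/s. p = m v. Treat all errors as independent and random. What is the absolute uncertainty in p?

5.52 kg·m/s

Products/powers → add relative errors in quadrature, weighted by exponent:
  (1·δm/m)² = (1×0.0700)² = 0.00490;  (1·δv/v)² = (1×0.0328)² = 0.00107
δp/p = √(0.00597) = 0.0773
p = 71.5 kg·m/s, so δp = 0.0773 × 71.5 = 5.52 kg·m/s.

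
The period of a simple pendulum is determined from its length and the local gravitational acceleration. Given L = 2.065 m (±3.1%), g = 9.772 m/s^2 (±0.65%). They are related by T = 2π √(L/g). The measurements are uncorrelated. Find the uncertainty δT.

Relative error in a monomial: (δT/T)² = Σ (nᵢ · δxᵢ/xᵢ)².
  (½·δL/L)² = (0.5×0.0310)² = 0.000240;  (−½·δg/g)² = (-0.5×0.00650)² = 1.06e-05
δT/T = √(0.000251) = 0.0158
T = 2.888 s, so δT = 0.0158 × 2.888 = 0.0457 s.

0.0457 s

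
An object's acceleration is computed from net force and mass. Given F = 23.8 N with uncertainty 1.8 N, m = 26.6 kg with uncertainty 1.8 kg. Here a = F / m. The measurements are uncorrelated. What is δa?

0.0908 m/s^2

a is a product of powers, so relative uncertainties combine in quadrature:
  (1·δF/F)² = (1×0.0756)² = 0.00572;  (-1·δm/m)² = (-1×0.0677)² = 0.00458
δa/a = √(0.0103) = 0.101
a = 0.895 m/s^2, so δa = 0.101 × 0.895 = 0.0908 m/s^2.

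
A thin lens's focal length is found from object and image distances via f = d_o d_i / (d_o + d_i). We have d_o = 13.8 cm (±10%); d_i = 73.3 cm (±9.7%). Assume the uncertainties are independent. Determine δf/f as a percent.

∂f/∂d_o = (d_i/(d_o+d_i))² = 0.708;  ∂f/∂d_i = (d_o/(d_o+d_i))² = 0.0251
δf = √((∂f/∂d_o · δd_o)² + (∂f/∂d_i · δd_i)²) = √(0.955 + 0.0319) = 0.994 cm
f = 11.6 cm, so δf/f = 0.994/11.6 = 0.0855.

8.55%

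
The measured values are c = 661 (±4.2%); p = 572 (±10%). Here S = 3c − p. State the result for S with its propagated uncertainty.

1410 ± 101

Sums and differences: (δS)² = Σ (cᵢ δxᵢ)².
  (3·δc)² = 6940;  (δp)² = 3270
δS = √(10200) = 101
S = 1410.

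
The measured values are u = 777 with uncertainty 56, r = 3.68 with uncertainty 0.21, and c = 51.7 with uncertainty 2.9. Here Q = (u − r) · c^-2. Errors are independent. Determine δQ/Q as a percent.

13.4%

Let w = u − r = 773. δw = √(δu² + δr²) = √(3140 + 0.0441) = 56.0, so δw/w = 0.0724.
Q is then a monomial in w, c:
δQ/Q = √((δw/w)² + (-2·δc/c)²) = √(0.00524 + 0.0126) = 0.134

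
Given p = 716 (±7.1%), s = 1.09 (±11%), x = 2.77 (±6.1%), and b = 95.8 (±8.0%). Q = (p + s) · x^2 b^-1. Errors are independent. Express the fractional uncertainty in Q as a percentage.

Let u = p + s = 717. δu = √(δp² + δs²) = √(2580 + 0.0144) = 50.8, so δu/u = 0.0709.
Q is then a monomial in u, x, b:
δQ/Q = √((δu/u)² + (2·δx/x)² + (-1·δb/b)²) = √(0.00503 + 0.0149 + 0.00640) = 0.162

16.2%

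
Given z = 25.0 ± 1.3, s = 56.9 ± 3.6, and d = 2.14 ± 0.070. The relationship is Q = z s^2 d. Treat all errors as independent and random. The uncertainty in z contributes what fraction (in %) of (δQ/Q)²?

(δQ/Q)² = (1·δz/z)² + (2·δs/s)² + (1·δd/d)²
  z term: (1×0.0520)² = 0.00270
  s term: (2×0.0633)² = 0.0160
  d term: (1×0.0327)² = 0.00107
Total = 0.0198. Share from z = 0.00270/0.0198 = 0.137.

13.7%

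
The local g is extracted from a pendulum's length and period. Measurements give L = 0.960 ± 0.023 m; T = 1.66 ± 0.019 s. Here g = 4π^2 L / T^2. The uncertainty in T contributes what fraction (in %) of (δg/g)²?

(δg/g)² = (1·δL/L)² + (-2·δT/T)²
  L term: (1×0.0240)² = 0.000574
  T term: (-2×0.0114)² = 0.000524
Total = 0.00110. Share from T = 0.000524/0.00110 = 0.477.

47.7%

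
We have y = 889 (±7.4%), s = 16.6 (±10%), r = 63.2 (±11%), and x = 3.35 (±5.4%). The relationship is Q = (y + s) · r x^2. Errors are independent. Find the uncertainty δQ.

1.09e+05

Let u = y + s = 906. δu = √(δy² + δs²) = √(4330 + 2.76) = 65.8, so δu/u = 0.0727.
Q is then a monomial in u, r, x:
δQ/Q = √((δu/u)² + (1·δr/r)² + (2·δx/x)²) = √(0.00528 + 0.0121 + 0.0117) = 0.170
Q = 6.42e+05, so δQ = 0.170 × 6.42e+05 = 1.09e+05.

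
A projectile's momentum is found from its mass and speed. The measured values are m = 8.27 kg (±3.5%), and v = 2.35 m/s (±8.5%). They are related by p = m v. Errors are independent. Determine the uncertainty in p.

Each factor contributes (exponent × relative error)² to (δp/p)²:
  (1·δm/m)² = (1×0.0350)² = 0.00123;  (1·δv/v)² = (1×0.0850)² = 0.00723
δp/p = √(0.00845) = 0.0919
p = 19.4 kg·m/s, so δp = 0.0919 × 19.4 = 1.79 kg·m/s.

1.79 kg·m/s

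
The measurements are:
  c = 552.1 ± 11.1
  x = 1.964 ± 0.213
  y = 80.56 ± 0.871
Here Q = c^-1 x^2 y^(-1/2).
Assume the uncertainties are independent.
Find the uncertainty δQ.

0.000170

Relative error in a monomial: (δQ/Q)² = Σ (nᵢ · δxᵢ/xᵢ)².
  (-1·δc/c)² = (-1×0.0201)² = 0.000404;  (2·δx/x)² = (2×0.108)² = 0.0470;  (−½·δy/y)² = (-0.5×0.0108)² = 2.92e-05
δQ/Q = √(0.0475) = 0.218
Q = 0.0007784, so δQ = 0.218 × 0.0007784 = 0.000170.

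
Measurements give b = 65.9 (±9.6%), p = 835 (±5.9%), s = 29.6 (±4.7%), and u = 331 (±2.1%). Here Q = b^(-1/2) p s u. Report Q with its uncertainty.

Products/powers → add relative errors in quadrature, weighted by exponent:
  (−½·δb/b)² = (-0.5×0.0960)² = 0.00230;  (1·δp/p)² = (1×0.0590)² = 0.00348;  (1·δs/s)² = (1×0.0470)² = 0.00221;  (1·δu/u)² = (1×0.0210)² = 0.000441
δQ/Q = √(0.00844) = 0.0918
Q = 1.01e+06, so δQ = 0.0918 × 1.01e+06 = 92600.

(1.01 ± 0.0926) × 10^6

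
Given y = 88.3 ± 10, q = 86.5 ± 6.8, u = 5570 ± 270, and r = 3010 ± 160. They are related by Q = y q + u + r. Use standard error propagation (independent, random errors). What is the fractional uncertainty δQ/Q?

0.0677

Let p = y·q = 7640. δp/p = √((1·δy/y)² + (1·δq/q)²) = √(0.0128 + 0.00618) = 0.138, so δp = 1050.
Q = p + u + r: δQ = √(δp² + δu² + δr²) = √(1.11e+06 + 72900 + 25600) = 1100
Q = 16200, so δQ/Q = 1100/16200 = 0.0677.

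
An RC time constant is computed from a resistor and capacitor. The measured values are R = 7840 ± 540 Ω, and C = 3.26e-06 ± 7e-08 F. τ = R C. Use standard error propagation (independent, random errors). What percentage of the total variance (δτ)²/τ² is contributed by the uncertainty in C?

8.86%

(δτ/τ)² = (1·δR/R)² + (1·δC/C)²
  R term: (1×0.0689)² = 0.00474
  C term: (1×0.0215)² = 0.000461
Total = 0.00521. Share from C = 0.000461/0.00521 = 0.0886.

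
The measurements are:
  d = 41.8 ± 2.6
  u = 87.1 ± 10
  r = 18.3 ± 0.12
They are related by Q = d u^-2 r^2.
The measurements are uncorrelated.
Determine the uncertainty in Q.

0.440

Relative error in a monomial: (δQ/Q)² = Σ (nᵢ · δxᵢ/xᵢ)².
  (1·δd/d)² = (1×0.0622)² = 0.00387;  (-2·δu/u)² = (-2×0.115)² = 0.0527;  (2·δr/r)² = (2×0.00656)² = 0.000172
δQ/Q = √(0.0568) = 0.238
Q = 1.85, so δQ = 0.238 × 1.85 = 0.440.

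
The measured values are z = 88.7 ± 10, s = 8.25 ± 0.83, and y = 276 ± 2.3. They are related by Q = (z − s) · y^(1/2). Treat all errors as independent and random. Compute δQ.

167

Let u = z − s = 80.5. δu = √(δz² + δs²) = √(100 + 0.689) = 10.0, so δu/u = 0.125.
Q is then a monomial in u, y:
δQ/Q = √((δu/u)² + (½·δy/y)²) = √(0.0156 + 1.74e-05) = 0.125
Q = 1340, so δQ = 0.125 × 1340 = 167.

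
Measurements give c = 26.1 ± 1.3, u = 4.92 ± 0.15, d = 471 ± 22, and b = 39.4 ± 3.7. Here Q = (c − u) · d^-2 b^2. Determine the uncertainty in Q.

Let w = c − u = 21.2. δw = √(δc² + δu²) = √(1.69 + 0.0225) = 1.31, so δw/w = 0.0618.
Q is then a monomial in w, d, b:
δQ/Q = √((δw/w)² + (-2·δd/d)² + (2·δb/b)²) = √(0.00382 + 0.00873 + 0.0353) = 0.219
Q = 0.148, so δQ = 0.219 × 0.148 = 0.0324.

0.0324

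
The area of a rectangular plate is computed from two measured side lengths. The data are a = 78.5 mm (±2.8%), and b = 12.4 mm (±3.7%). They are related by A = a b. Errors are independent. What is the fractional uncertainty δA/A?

0.0464

Since A is a product/quotient, work with relative uncertainties:
  (1·δa/a)² = (1×0.0280)² = 0.000784;  (1·δb/b)² = (1×0.0370)² = 0.00137
δA/A = √(0.00215) = 0.0464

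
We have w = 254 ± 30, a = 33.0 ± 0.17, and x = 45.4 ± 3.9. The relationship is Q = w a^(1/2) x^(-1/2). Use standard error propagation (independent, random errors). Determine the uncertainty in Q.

27.2

Relative error in a monomial: (δQ/Q)² = Σ (nᵢ · δxᵢ/xᵢ)².
  (1·δw/w)² = (1×0.118)² = 0.0140;  (½·δa/a)² = (0.5×0.00515)² = 6.63e-06;  (−½·δx/x)² = (-0.5×0.0859)² = 0.00184
δQ/Q = √(0.0158) = 0.126
Q = 217, so δQ = 0.126 × 217 = 27.2.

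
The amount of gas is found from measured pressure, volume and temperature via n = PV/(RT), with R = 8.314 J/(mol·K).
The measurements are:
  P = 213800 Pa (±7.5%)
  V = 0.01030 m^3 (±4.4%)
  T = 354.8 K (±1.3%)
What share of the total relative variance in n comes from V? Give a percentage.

25.0%

(δn/n)² = (1·δP/P)² + (1·δV/V)² + (-1·δT/T)²
  P term: (1×0.0750)² = 0.00562
  V term: (1×0.0440)² = 0.00194
  T term: (-1×0.0130)² = 0.000169
Total = 0.00773. Share from V = 0.00194/0.00773 = 0.250.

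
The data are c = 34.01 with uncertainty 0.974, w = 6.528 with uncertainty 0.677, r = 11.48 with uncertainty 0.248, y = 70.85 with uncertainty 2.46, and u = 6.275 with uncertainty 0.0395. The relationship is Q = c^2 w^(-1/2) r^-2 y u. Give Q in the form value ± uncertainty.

1527 ± 146

Each factor contributes (exponent × relative error)² to (δQ/Q)²:
  (2·δc/c)² = (2×0.0286)² = 0.00328;  (−½·δw/w)² = (-0.5×0.104)² = 0.00269;  (-2·δr/r)² = (-2×0.0216)² = 0.00187;  (1·δy/y)² = (1×0.0347)² = 0.00121;  (1·δu/u)² = (1×0.00629)² = 3.96e-05
δQ/Q = √(0.00908) = 0.0953
Q = 1527, so δQ = 0.0953 × 1527 = 146.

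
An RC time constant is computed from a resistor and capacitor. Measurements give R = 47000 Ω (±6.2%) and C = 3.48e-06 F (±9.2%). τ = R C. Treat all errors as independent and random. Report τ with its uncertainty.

Since τ is a product/quotient, work with relative uncertainties:
  (1·δR/R)² = (1×0.0620)² = 0.00384;  (1·δC/C)² = (1×0.0920)² = 0.00846
δτ/τ = √(0.0123) = 0.111
τ = 0.164 s, so δτ = 0.111 × 0.164 = 0.0181 s.

0.164 ± 0.0181 s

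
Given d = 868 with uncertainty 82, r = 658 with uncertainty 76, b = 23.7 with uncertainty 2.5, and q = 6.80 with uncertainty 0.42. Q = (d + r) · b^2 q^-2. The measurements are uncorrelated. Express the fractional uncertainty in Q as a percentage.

Let u = d + r = 1530. δu = √(δd² + δr²) = √(6720 + 5780) = 112, so δu/u = 0.0733.
Q is then a monomial in u, b, q:
δQ/Q = √((δu/u)² + (2·δb/b)² + (-2·δq/q)²) = √(0.00537 + 0.0445 + 0.0153) = 0.255

25.5%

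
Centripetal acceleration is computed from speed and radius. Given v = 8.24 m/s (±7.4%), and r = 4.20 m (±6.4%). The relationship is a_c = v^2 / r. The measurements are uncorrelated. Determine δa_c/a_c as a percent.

Products/powers → add relative errors in quadrature, weighted by exponent:
  (2·δv/v)² = (2×0.0740)² = 0.0219;  (-1·δr/r)² = (-1×0.0640)² = 0.00410
δa_c/a_c = √(0.0260) = 0.161

16.1%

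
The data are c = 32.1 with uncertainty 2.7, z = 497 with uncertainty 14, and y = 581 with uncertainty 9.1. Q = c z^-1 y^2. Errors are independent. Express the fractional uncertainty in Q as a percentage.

9.41%

Products/powers → add relative errors in quadrature, weighted by exponent:
  (1·δc/c)² = (1×0.0841)² = 0.00707;  (-1·δz/z)² = (-1×0.0282)² = 0.000793;  (2·δy/y)² = (2×0.0157)² = 0.000981
δQ/Q = √(0.00885) = 0.0941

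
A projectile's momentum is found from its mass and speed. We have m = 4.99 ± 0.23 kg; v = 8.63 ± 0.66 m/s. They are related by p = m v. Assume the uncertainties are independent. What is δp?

Products/powers → add relative errors in quadrature, weighted by exponent:
  (1·δm/m)² = (1×0.0461)² = 0.00212;  (1·δv/v)² = (1×0.0765)² = 0.00585
δp/p = √(0.00797) = 0.0893
p = 43.1 kg·m/s, so δp = 0.0893 × 43.1 = 3.85 kg·m/s.

3.85 kg·m/s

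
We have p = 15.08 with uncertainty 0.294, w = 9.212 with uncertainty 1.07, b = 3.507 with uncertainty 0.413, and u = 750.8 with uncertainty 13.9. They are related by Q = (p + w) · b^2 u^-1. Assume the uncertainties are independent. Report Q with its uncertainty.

Let h = p + w = 24.29. δh = √(δp² + δw²) = √(0.0864 + 1.14) = 1.11, so δh/h = 0.0457.
Q is then a monomial in h, b, u:
δQ/Q = √((δh/h)² + (2·δb/b)² + (-1·δu/u)²) = √(0.00209 + 0.0555 + 0.000343) = 0.241
Q = 0.3979, so δQ = 0.241 × 0.3979 = 0.0958.

0.3979 ± 0.0958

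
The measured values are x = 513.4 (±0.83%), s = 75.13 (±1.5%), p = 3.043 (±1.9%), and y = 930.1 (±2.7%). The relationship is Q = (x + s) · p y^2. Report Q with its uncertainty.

(1.549 ± 0.0894) × 10^9

Let u = x + s = 588.5. δu = √(δx² + δs²) = √(18.2 + 1.27) = 4.41, so δu/u = 0.00749.
Q is then a monomial in u, p, y:
δQ/Q = √((δu/u)² + (1·δp/p)² + (2·δy/y)²) = √(5.61e-05 + 0.000361 + 0.00292) = 0.0577
Q = 1.549e+09, so δQ = 0.0577 × 1.549e+09 = 8.94e+07.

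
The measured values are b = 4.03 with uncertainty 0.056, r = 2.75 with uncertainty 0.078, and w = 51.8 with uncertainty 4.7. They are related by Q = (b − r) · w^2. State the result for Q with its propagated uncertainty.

3430 ± 674

Let u = b − r = 1.28. δu = √(δb² + δr²) = √(0.00314 + 0.00608) = 0.0960, so δu/u = 0.0750.
Q is then a monomial in u, w:
δQ/Q = √((δu/u)² + (2·δw/w)²) = √(0.00563 + 0.0329) = 0.196
Q = 3430, so δQ = 0.196 × 3430 = 674.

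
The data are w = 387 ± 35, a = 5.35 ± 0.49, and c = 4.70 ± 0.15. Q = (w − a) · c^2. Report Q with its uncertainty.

Let u = w − a = 382. δu = √(δw² + δa²) = √(1220 + 0.240) = 35.0, so δu/u = 0.0917.
Q is then a monomial in u, c:
δQ/Q = √((δu/u)² + (2·δc/c)²) = √(0.00841 + 0.00407) = 0.112
Q = 8430, so δQ = 0.112 × 8430 = 942.

8430 ± 942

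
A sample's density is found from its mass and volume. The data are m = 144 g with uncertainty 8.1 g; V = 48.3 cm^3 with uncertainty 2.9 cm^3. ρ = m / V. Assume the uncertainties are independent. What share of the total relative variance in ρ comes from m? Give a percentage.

(δρ/ρ)² = (1·δm/m)² + (-1·δV/V)²
  m term: (1×0.0562)² = 0.00316
  V term: (-1×0.0600)² = 0.00360
Total = 0.00677. Share from m = 0.00316/0.00677 = 0.467.

46.7%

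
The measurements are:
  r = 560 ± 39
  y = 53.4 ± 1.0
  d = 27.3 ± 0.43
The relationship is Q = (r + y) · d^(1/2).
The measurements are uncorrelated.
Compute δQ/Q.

0.0641

Let u = r + y = 613. δu = √(δr² + δy²) = √(1520 + 1.00) = 39.0, so δu/u = 0.0636.
Q is then a monomial in u, d:
δQ/Q = √((δu/u)² + (½·δd/d)²) = √(0.00405 + 6.2e-05) = 0.0641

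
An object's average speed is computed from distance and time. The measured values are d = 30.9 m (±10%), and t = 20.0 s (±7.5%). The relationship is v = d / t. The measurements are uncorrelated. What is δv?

0.193 m/s

For a monomial v ∝ d, t^-1, fractional errors add in quadrature:
  (1·δd/d)² = (1×0.100)² = 0.0100;  (-1·δt/t)² = (-1×0.0750)² = 0.00562
δv/v = √(0.0156) = 0.125
v = 1.54 m/s, so δv = 0.125 × 1.54 = 0.193 m/s.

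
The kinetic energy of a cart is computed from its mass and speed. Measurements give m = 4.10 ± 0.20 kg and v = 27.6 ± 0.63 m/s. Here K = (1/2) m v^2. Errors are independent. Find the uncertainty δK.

Since K is a product/quotient, work with relative uncertainties:
  (1·δm/m)² = (1×0.0488)² = 0.00238;  (2·δv/v)² = (2×0.0228)² = 0.00208
δK/K = √(0.00446) = 0.0668
K = 1560 J, so δK = 0.0668 × 1560 = 104 J.

104 J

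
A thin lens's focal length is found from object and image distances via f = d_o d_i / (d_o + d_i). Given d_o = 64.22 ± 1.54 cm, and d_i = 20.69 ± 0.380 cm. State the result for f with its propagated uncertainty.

∂f/∂d_o = (d_i/(d_o+d_i))² = 0.0594;  ∂f/∂d_i = (d_o/(d_o+d_i))² = 0.572
δf = √((∂f/∂d_o · δd_o)² + (∂f/∂d_i · δd_i)²) = √(0.00836 + 0.0473) = 0.236 cm
f = 15.65 cm.

15.65 ± 0.236 cm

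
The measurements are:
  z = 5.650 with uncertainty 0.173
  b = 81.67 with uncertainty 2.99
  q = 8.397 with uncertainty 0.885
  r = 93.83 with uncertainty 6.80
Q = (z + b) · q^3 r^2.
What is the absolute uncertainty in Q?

1.59e+08

Let u = z + b = 87.32. δu = √(δz² + δb²) = √(0.0299 + 8.94) = 3.00, so δu/u = 0.0343.
Q is then a monomial in u, q, r:
δQ/Q = √((δu/u)² + (3·δq/q)² + (2·δr/r)²) = √(0.00118 + 0.1000 + 0.0210) = 0.350
Q = 4.552e+08, so δQ = 0.350 × 4.552e+08 = 1.59e+08.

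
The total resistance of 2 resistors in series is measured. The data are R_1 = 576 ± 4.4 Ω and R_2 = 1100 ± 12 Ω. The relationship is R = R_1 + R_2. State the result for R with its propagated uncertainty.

For a sum/difference, combine absolute errors in quadrature:
  (δR_1)² = 19.4;  (δR_2)² = 144
δR = √(163) = 12.8 Ω
R = 1680 Ω.

1680 ± 12.8 Ω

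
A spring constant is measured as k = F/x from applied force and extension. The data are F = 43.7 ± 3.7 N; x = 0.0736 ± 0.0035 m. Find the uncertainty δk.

57.7 N/m

k is a product of powers, so relative uncertainties combine in quadrature:
  (1·δF/F)² = (1×0.0847)² = 0.00717;  (-1·δx/x)² = (-1×0.0476)² = 0.00226
δk/k = √(0.00943) = 0.0971
k = 594 N/m, so δk = 0.0971 × 594 = 57.7 N/m.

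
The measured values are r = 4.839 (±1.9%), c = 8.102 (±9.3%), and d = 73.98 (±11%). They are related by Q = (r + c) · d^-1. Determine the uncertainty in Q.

0.0218

Let u = r + c = 12.94. δu = √(δr² + δc²) = √(0.00845 + 0.568) = 0.759, so δu/u = 0.0587.
Q is then a monomial in u, d:
δQ/Q = √((δu/u)² + (-1·δd/d)²) = √(0.00344 + 0.0121) = 0.125
Q = 0.1749, so δQ = 0.125 × 0.1749 = 0.0218.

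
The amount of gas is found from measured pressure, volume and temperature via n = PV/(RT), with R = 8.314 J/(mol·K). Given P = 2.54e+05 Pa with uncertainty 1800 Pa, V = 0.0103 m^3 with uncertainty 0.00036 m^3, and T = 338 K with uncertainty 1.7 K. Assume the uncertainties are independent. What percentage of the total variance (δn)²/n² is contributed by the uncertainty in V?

(δn/n)² = (1·δP/P)² + (1·δV/V)² + (-1·δT/T)²
  P term: (1×0.00709)² = 5.02e-05
  V term: (1×0.0350)² = 0.00122
  T term: (-1×0.00503)² = 2.53e-05
Total = 0.00130. Share from V = 0.00122/0.00130 = 0.942.

94.2%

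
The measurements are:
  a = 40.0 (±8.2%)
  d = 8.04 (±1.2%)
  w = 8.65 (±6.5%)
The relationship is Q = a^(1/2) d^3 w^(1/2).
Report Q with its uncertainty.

9670 ± 614

Relative error in a monomial: (δQ/Q)² = Σ (nᵢ · δxᵢ/xᵢ)².
  (½·δa/a)² = (0.5×0.0820)² = 0.00168;  (3·δd/d)² = (3×0.0120)² = 0.00130;  (½·δw/w)² = (0.5×0.0650)² = 0.00106
δQ/Q = √(0.00403) = 0.0635
Q = 9670, so δQ = 0.0635 × 9670 = 614.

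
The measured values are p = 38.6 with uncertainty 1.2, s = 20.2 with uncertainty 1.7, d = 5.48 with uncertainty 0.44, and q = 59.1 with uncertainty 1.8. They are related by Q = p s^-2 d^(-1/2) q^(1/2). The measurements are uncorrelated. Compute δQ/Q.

0.176

Since Q is a product/quotient, work with relative uncertainties:
  (1·δp/p)² = (1×0.0311)² = 0.000966;  (-2·δs/s)² = (-2×0.0842)² = 0.0283;  (−½·δd/d)² = (-0.5×0.0803)² = 0.00161;  (½·δq/q)² = (0.5×0.0305)² = 0.000232
δQ/Q = √(0.0311) = 0.176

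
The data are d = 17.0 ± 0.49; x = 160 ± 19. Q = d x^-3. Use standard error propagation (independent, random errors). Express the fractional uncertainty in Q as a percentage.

35.7%

Since Q is a product/quotient, work with relative uncertainties:
  (1·δd/d)² = (1×0.0288)² = 0.000831;  (-3·δx/x)² = (-3×0.119)² = 0.127
δQ/Q = √(0.128) = 0.357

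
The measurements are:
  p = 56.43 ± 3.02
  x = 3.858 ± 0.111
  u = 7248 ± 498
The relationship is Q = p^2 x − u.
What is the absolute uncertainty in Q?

Let w = p^2·x = 12290. δw/w = √((2·δp/p)² + (1·δx/x)²) = √(0.0115 + 0.000828) = 0.111, so δw = 1360.
Q = w − u: δQ = √(δw² + δu²) = √(1.85e+06 + 2.48e+05) = 1450

1450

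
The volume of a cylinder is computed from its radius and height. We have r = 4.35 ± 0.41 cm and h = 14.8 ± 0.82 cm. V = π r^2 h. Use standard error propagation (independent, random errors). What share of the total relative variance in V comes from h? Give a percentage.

7.95%

(δV/V)² = (2·δr/r)² + (1·δh/h)²
  r term: (2×0.0943)² = 0.0355
  h term: (1×0.0554)² = 0.00307
Total = 0.0386. Share from h = 0.00307/0.0386 = 0.0795.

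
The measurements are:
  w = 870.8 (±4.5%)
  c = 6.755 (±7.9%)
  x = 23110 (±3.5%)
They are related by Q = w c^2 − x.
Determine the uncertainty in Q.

Let p = w·c^2 = 39730. δp/p = √((1·δw/w)² + (2·δc/c)²) = √(0.00203 + 0.0250) = 0.164, so δp = 6530.
Q = p − x: δQ = √(δp² + δx²) = √(4.26e+07 + 6.54e+05) = 6580

6580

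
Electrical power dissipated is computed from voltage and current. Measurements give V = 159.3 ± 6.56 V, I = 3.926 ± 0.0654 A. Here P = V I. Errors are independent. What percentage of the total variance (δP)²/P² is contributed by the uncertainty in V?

(δP/P)² = (1·δV/V)² + (1·δI/I)²
  V term: (1×0.0412)² = 0.00170
  I term: (1×0.0167)² = 0.000277
Total = 0.00197. Share from V = 0.00170/0.00197 = 0.859.

85.9%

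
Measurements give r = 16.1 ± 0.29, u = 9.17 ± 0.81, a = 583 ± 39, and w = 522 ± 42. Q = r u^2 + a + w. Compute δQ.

Let p = r·u^2 = 1350. δp/p = √((1·δr/r)² + (2·δu/u)²) = √(0.000324 + 0.0312) = 0.178, so δp = 240.
Q = p + a + w: δQ = √(δp² + δa² + δw²) = √(57800 + 1520 + 1760) = 247

247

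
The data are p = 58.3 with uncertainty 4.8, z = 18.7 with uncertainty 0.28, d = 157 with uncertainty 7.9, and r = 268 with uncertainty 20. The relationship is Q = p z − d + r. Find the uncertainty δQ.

Let w = p·z = 1090. δw/w = √((1·δp/p)² + (1·δz/z)²) = √(0.00678 + 0.000224) = 0.0837, so δw = 91.2.
Q = w − d + r: δQ = √(δw² + δd² + δr²) = √(8320 + 62.4 + 400) = 93.7

93.7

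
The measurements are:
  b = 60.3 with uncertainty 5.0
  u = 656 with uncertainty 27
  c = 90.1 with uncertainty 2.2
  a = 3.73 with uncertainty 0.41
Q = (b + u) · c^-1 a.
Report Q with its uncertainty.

29.7 ± 3.53

Let w = b + u = 716. δw = √(δb² + δu²) = √(25.0 + 729) = 27.5, so δw/w = 0.0383.
Q is then a monomial in w, c, a:
δQ/Q = √((δw/w)² + (-1·δc/c)² + (1·δa/a)²) = √(0.00147 + 0.000596 + 0.0121) = 0.119
Q = 29.7, so δQ = 0.119 × 29.7 = 3.53.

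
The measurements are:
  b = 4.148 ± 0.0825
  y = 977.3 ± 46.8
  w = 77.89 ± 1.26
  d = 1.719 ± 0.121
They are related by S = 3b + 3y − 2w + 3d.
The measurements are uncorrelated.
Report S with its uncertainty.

2794 ± 140

Each term contributes (cᵢ δxᵢ)² to (δS)²:
  (3·δb)² = 0.0613;  (3·δy)² = 19700;  (2·δw)² = 6.35;  (3·δd)² = 0.132
δS = √(19700) = 140
S = 2794.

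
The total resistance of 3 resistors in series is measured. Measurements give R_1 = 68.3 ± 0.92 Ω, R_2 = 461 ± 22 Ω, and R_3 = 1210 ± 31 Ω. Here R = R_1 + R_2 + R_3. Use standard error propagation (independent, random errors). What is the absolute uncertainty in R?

38.0 Ω

Each term contributes (cᵢ δxᵢ)² to (δR)²:
  (δR_1)² = 0.846;  (δR_2)² = 484;  (δR_3)² = 961
δR = √(1450) = 38.0 Ω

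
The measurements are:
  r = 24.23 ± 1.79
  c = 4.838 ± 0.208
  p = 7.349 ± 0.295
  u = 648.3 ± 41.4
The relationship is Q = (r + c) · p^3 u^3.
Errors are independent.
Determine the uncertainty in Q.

Let w = r + c = 29.07. δw = √(δr² + δc²) = √(3.20 + 0.0433) = 1.80, so δw/w = 0.0620.
Q is then a monomial in w, p, u:
δQ/Q = √((δw/w)² + (3·δp/p)² + (3·δu/u)²) = √(0.00384 + 0.0145 + 0.0367) = 0.235
Q = 3.144e+12, so δQ = 0.235 × 3.144e+12 = 7.38e+11.

7.38e+11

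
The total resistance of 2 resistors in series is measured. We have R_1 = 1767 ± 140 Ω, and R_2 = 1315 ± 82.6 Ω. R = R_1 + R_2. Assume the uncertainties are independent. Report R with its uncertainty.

For a sum/difference, combine absolute errors in quadrature:
  (δR_1)² = 19600;  (δR_2)² = 6820
δR = √(26400) = 163 Ω
R = 3082 Ω.

3082 ± 163 Ω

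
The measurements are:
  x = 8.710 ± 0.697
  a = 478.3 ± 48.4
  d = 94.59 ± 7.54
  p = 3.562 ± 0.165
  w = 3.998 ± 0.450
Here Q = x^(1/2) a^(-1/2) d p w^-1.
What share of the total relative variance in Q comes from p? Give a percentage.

(δQ/Q)² = (½·δx/x)² + (−½·δa/a)² + (1·δd/d)² + (1·δp/p)² + (-1·δw/w)²
  x term: (0.5×0.0800)² = 0.00160
  a term: (-0.5×0.101)² = 0.00256
  d term: (1×0.0797)² = 0.00635
  p term: (1×0.0463)² = 0.00215
  w term: (-1×0.113)² = 0.0127
Total = 0.0253. Share from p = 0.00215/0.0253 = 0.0847.

8.47%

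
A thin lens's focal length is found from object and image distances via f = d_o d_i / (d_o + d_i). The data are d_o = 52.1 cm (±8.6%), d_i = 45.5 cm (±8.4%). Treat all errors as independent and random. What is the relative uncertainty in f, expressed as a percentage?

∂f/∂d_o = (d_i/(d_o+d_i))² = 0.217;  ∂f/∂d_i = (d_o/(d_o+d_i))² = 0.285
δf = √((∂f/∂d_o · δd_o)² + (∂f/∂d_i · δd_i)²) = √(0.948 + 1.19) = 1.46 cm
f = 24.3 cm, so δf/f = 1.46/24.3 = 0.0602.

6.02%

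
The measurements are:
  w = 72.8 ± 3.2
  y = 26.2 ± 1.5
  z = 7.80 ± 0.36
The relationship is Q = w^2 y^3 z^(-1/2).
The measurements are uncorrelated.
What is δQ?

Q is a product of powers, so relative uncertainties combine in quadrature:
  (2·δw/w)² = (2×0.0440)² = 0.00773;  (3·δy/y)² = (3×0.0573)² = 0.0295;  (−½·δz/z)² = (-0.5×0.0462)² = 0.000533
δQ/Q = √(0.0378) = 0.194
Q = 3.41e+07, so δQ = 0.194 × 3.41e+07 = 6.63e+06.

6.63e+06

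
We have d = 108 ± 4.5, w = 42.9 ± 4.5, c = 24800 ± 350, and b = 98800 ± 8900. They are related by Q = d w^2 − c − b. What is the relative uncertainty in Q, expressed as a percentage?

57.8%

Let p = d·w^2 = 1.99e+05. δp/p = √((1·δd/d)² + (2·δw/w)²) = √(0.00174 + 0.0440) = 0.214, so δp = 42500.
Q = p − c − b: δQ = √(δp² + δc² + δb²) = √(1.81e+09 + 1.22e+05 + 7.92e+07) = 43400
Q = 75200, so δQ/Q = 43400/75200 = 0.578.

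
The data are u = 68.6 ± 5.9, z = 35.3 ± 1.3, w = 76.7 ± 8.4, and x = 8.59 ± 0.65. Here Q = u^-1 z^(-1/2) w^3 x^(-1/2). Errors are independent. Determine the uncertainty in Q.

129

Since Q is a product/quotient, work with relative uncertainties:
  (-1·δu/u)² = (-1×0.0860)² = 0.00740;  (−½·δz/z)² = (-0.5×0.0368)² = 0.000339;  (3·δw/w)² = (3×0.110)² = 0.108;  (−½·δx/x)² = (-0.5×0.0757)² = 0.00143
δQ/Q = √(0.117) = 0.342
Q = 378, so δQ = 0.342 × 378 = 129.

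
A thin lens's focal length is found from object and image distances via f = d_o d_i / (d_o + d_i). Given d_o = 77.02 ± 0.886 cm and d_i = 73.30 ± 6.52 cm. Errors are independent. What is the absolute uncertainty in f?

∂f/∂d_o = (d_i/(d_o+d_i))² = 0.238;  ∂f/∂d_i = (d_o/(d_o+d_i))² = 0.263
δf = √((∂f/∂d_o · δd_o)² + (∂f/∂d_i · δd_i)²) = √(0.0444 + 2.93) = 1.72 cm

1.72 cm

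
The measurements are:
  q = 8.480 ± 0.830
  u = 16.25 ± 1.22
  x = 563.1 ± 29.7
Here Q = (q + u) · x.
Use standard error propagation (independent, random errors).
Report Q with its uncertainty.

Let w = q + u = 24.73. δw = √(δq² + δu²) = √(0.689 + 1.49) = 1.48, so δw/w = 0.0597.
Q is then a monomial in w, x:
δQ/Q = √((δw/w)² + (1·δx/x)²) = √(0.00356 + 0.00278) = 0.0796
Q = 13930, so δQ = 0.0796 × 13930 = 1110.

13930 ± 1110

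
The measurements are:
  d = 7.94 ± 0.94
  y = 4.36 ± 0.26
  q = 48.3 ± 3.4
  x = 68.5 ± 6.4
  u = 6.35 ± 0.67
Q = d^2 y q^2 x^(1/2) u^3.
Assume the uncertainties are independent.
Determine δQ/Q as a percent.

42.6%

Each factor contributes (exponent × relative error)² to (δQ/Q)²:
  (2·δd/d)² = (2×0.118)² = 0.0561;  (1·δy/y)² = (1×0.0596)² = 0.00356;  (2·δq/q)² = (2×0.0704)² = 0.0198;  (½·δx/x)² = (0.5×0.0934)² = 0.00218;  (3·δu/u)² = (3×0.106)² = 0.100
δQ/Q = √(0.182) = 0.426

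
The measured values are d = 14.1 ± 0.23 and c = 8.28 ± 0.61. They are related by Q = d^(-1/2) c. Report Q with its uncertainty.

Q is a product of powers, so relative uncertainties combine in quadrature:
  (−½·δd/d)² = (-0.5×0.0163)² = 6.65e-05;  (1·δc/c)² = (1×0.0737)² = 0.00543
δQ/Q = √(0.00549) = 0.0741
Q = 2.21, so δQ = 0.0741 × 2.21 = 0.163.

2.21 ± 0.163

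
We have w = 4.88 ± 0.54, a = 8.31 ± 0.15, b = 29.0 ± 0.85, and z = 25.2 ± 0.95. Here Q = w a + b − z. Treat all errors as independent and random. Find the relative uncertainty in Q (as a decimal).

0.106

Let p = w·a = 40.6. δp/p = √((1·δw/w)² + (1·δa/a)²) = √(0.0122 + 0.000326) = 0.112, so δp = 4.55.
Q = p + b − z: δQ = √(δp² + δb² + δz²) = √(20.7 + 0.722 + 0.902) = 4.72
Q = 44.4, so δQ/Q = 4.72/44.4 = 0.106.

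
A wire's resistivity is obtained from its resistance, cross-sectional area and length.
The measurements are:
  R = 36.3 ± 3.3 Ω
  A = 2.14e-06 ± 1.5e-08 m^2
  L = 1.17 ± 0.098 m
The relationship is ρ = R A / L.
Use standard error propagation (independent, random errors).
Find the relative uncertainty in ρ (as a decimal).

0.124

Relative error in a monomial: (δρ/ρ)² = Σ (nᵢ · δxᵢ/xᵢ)².
  (1·δR/R)² = (1×0.0909)² = 0.00826;  (1·δA/A)² = (1×0.00701)² = 4.91e-05;  (-1·δL/L)² = (-1×0.0838)² = 0.00702
δρ/ρ = √(0.0153) = 0.124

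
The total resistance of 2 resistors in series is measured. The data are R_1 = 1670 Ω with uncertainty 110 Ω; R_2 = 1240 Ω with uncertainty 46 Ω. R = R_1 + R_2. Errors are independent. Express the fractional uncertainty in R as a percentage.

4.10%

Each term contributes (cᵢ δxᵢ)² to (δR)²:
  (δR_1)² = 12100;  (δR_2)² = 2120
δR = √(14200) = 119 Ω
R = 2910 Ω, so δR/R = 119/2910 = 0.0410.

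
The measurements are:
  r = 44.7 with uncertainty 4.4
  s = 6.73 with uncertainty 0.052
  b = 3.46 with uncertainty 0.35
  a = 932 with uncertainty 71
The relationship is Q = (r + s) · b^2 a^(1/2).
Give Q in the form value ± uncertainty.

Let u = r + s = 51.4. δu = √(δr² + δs²) = √(19.4 + 0.00270) = 4.40, so δu/u = 0.0856.
Q is then a monomial in u, b, a:
δQ/Q = √((δu/u)² + (2·δb/b)² + (½·δa/a)²) = √(0.00732 + 0.0409 + 0.00145) = 0.223
Q = 18800, so δQ = 0.223 × 18800 = 4190.

18800 ± 4190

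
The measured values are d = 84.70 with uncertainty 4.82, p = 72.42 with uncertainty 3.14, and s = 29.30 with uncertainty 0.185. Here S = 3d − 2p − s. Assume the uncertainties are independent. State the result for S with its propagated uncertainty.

Absolute uncertainties add in quadrature for a linear combination:
  (3·δd)² = 209;  (2·δp)² = 39.4;  (δs)² = 0.0342
δS = √(249) = 15.8
S = 79.96.

79.96 ± 15.8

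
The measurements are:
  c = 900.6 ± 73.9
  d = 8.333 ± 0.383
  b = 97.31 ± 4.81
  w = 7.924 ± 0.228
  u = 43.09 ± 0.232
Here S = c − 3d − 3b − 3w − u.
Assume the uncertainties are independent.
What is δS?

For a sum/difference, combine absolute errors in quadrature:
  (δc)² = 5460;  (3·δd)² = 1.32;  (3·δb)² = 208;  (3·δw)² = 0.468;  (δu)² = 0.0538
δS = √(5670) = 75.3

75.3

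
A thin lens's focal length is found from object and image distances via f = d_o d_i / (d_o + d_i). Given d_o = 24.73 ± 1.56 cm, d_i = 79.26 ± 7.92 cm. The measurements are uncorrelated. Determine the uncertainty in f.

∂f/∂d_o = (d_i/(d_o+d_i))² = 0.581;  ∂f/∂d_i = (d_o/(d_o+d_i))² = 0.0566
δf = √((∂f/∂d_o · δd_o)² + (∂f/∂d_i · δd_i)²) = √(0.821 + 0.201) = 1.01 cm

1.01 cm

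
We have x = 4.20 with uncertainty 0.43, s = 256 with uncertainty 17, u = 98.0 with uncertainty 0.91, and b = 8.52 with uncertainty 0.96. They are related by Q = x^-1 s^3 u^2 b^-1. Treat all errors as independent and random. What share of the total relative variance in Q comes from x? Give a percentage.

(δQ/Q)² = (-1·δx/x)² + (3·δs/s)² + (2·δu/u)² + (-1·δb/b)²
  x term: (-1×0.102)² = 0.0105
  s term: (3×0.0664)² = 0.0397
  u term: (2×0.00929)² = 0.000345
  b term: (-1×0.113)² = 0.0127
Total = 0.0632. Share from x = 0.0105/0.0632 = 0.166.

16.6%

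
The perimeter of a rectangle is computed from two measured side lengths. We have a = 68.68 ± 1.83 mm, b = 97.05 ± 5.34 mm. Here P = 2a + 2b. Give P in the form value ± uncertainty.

331.5 ± 11.3 mm

For a sum/difference, combine absolute errors in quadrature:
  (2·δa)² = 13.4;  (2·δb)² = 114
δP = √(127) = 11.3 mm
P = 331.5 mm.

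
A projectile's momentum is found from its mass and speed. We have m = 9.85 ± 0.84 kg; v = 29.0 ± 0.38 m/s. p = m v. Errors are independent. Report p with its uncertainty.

Since p is a product/quotient, work with relative uncertainties:
  (1·δm/m)² = (1×0.0853)² = 0.00727;  (1·δv/v)² = (1×0.0131)² = 0.000172
δp/p = √(0.00744) = 0.0863
p = 286 kg·m/s, so δp = 0.0863 × 286 = 24.6 kg·m/s.

286 ± 24.6 kg·m/s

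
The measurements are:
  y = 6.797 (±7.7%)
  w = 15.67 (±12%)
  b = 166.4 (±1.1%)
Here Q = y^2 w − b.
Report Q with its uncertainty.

Let p = y^2·w = 723.9. δp/p = √((2·δy/y)² + (1·δw/w)²) = √(0.0237 + 0.0144) = 0.195, so δp = 141.
Q = p − b: δQ = √(δp² + δb²) = √(20000 + 3.35) = 141
Q = 557.5.

557.5 ± 141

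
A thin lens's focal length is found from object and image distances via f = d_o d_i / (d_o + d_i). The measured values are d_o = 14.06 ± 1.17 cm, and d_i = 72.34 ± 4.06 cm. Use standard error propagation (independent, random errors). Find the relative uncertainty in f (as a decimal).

∂f/∂d_o = (d_i/(d_o+d_i))² = 0.701;  ∂f/∂d_i = (d_o/(d_o+d_i))² = 0.0265
δf = √((∂f/∂d_o · δd_o)² + (∂f/∂d_i · δd_i)²) = √(0.673 + 0.0116) = 0.827 cm
f = 11.77 cm, so δf/f = 0.827/11.77 = 0.0703.

0.0703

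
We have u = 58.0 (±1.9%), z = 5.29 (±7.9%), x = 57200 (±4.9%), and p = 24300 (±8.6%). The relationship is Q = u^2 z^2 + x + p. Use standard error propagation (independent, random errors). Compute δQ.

Let w = u^2·z^2 = 94100. δw/w = √((2·δu/u)² + (2·δz/z)²) = √(0.00144 + 0.0250) = 0.163, so δw = 15300.
Q = w + x + p: δQ = √(δw² + δx² + δp²) = √(2.34e+08 + 7.86e+06 + 4.37e+06) = 15700

15700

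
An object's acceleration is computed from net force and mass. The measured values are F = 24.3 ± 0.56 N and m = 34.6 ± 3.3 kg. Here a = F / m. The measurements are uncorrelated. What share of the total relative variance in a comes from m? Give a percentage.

(δa/a)² = (1·δF/F)² + (-1·δm/m)²
  F term: (1×0.0230)² = 0.000531
  m term: (-1×0.0954)² = 0.00910
Total = 0.00963. Share from m = 0.00910/0.00963 = 0.945.

94.5%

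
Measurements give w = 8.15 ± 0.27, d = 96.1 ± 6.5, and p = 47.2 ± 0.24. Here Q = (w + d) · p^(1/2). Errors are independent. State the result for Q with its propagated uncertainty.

Let u = w + d = 104. δu = √(δw² + δd²) = √(0.0729 + 42.2) = 6.51, so δu/u = 0.0624.
Q is then a monomial in u, p:
δQ/Q = √((δu/u)² + (½·δp/p)²) = √(0.00389 + 6.46e-06) = 0.0625
Q = 716, so δQ = 0.0625 × 716 = 44.7.

716 ± 44.7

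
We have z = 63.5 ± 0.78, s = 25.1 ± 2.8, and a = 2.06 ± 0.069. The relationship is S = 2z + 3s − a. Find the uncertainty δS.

Sums and differences: (δS)² = Σ (cᵢ δxᵢ)².
  (2·δz)² = 2.43;  (3·δs)² = 70.6;  (δa)² = 0.00476
δS = √(73.0) = 8.54

8.54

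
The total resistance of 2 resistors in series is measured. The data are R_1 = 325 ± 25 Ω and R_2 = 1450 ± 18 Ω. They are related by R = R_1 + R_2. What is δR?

30.8 Ω

R is a linear combination, so absolute uncertainties add in quadrature:
  (δR_1)² = 625;  (δR_2)² = 324
δR = √(949) = 30.8 Ω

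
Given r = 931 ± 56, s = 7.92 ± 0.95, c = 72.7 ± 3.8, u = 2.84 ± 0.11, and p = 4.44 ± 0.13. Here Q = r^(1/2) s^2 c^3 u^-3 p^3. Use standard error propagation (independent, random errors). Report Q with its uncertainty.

(2.81 ± 0.907) × 10^9

For a monomial Q ∝ r^(1/2), s^2, c^3, u^-3, p^3, fractional errors add in quadrature:
  (½·δr/r)² = (0.5×0.0602)² = 0.000905;  (2·δs/s)² = (2×0.120)² = 0.0576;  (3·δc/c)² = (3×0.0523)² = 0.0246;  (-3·δu/u)² = (-3×0.0387)² = 0.0135;  (3·δp/p)² = (3×0.0293)² = 0.00772
δQ/Q = √(0.104) = 0.323
Q = 2.81e+09, so δQ = 0.323 × 2.81e+09 = 9.07e+08.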